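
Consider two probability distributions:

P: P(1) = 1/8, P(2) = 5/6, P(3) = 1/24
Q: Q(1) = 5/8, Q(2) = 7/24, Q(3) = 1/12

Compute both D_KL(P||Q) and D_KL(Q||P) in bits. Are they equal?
D_KL(P||Q) = 0.9302 bits, D_KL(Q||P) = 1.0928 bits. No, they are not equal.

D_KL(P||Q) = Σ P(x) log₂(P(x)/Q(x))

Computing term by term:
  P(1)·log₂(P(1)/Q(1)) = (1/8)·log₂((1/8)/(5/8)) = -0.29024
  P(2)·log₂(P(2)/Q(2)) = (5/6)·log₂((5/6)/(7/24)) = 1.26214
  P(3)·log₂(P(3)/Q(3)) = (1/24)·log₂((1/24)/(1/12)) = -0.04167

D_KL(P||Q) = -0.29024 + 1.26214 - 0.04167 = 0.93023 ≈ 0.9302 bits

D_KL(Q||P) = Σ Q(x) log₂(Q(x)/P(x))

Computing term by term:
  Q(1)·log₂(Q(1)/P(1)) = (5/8)·log₂((5/8)/(1/8)) = 1.45121
  Q(2)·log₂(Q(2)/P(2)) = (7/24)·log₂((7/24)/(5/6)) = -0.44175
  Q(3)·log₂(Q(3)/P(3)) = (1/12)·log₂((1/12)/(1/24)) = 0.08333

D_KL(Q||P) = 1.45121 - 0.44175 + 0.08333 = 1.09279 ≈ 1.0928 bits

These are NOT equal (difference: 0.1626 bits). KL divergence is asymmetric: D_KL(P||Q) ≠ D_KL(Q||P) in general.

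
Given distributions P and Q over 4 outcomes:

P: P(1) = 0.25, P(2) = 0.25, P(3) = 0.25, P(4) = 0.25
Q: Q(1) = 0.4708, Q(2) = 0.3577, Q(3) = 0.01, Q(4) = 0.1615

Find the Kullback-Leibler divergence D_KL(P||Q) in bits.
0.9611 bits

D_KL(P||Q) = Σ P(x) log₂(P(x)/Q(x))

Computing term by term:
  P(1)·log₂(P(1)/Q(1)) = 0.25·log₂(0.25/0.4708) = -0.22830
  P(2)·log₂(P(2)/Q(2)) = 0.25·log₂(0.25/0.3577) = -0.12921
  P(3)·log₂(P(3)/Q(3)) = 0.25·log₂(0.25/0.01) = 1.16096
  P(4)·log₂(P(4)/Q(4)) = 0.25·log₂(0.25/0.1615) = 0.15760

D_KL(P||Q) = -0.22830 - 0.12921 + 1.16096 + 0.15760 = 0.96105 ≈ 0.9611 bits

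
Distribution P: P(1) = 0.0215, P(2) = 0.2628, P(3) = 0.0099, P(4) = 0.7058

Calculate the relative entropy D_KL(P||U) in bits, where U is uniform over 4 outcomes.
0.9535 bits

U(i) = 1/4 for all i

D_KL(P||U) = Σ P(x) log₂(P(x) / (1/4))
           = Σ P(x) log₂(P(x)) + log₂(4)
           = log₂(4) - H(P)

H(P) = -Σ P(x) log₂(P(x)):
  -P(1)·log₂(P(1)) = -(0.0215)·log₂(0.0215) = 0.11910
  -P(2)·log₂(P(2)) = -(0.2628)·log₂(0.2628) = 0.50667
  -P(3)·log₂(P(3)) = -(0.0099)·log₂(0.0099) = 0.06592
  -P(4)·log₂(P(4)) = -(0.7058)·log₂(0.7058) = 0.35478
H(P) = 0.11910 + 0.50667 + 0.06592 + 0.35478 = 1.04647 bits

log₂(4) = 2.00000 bits

D_KL(P||U) = 2.00000 - 1.04647 = 0.95353 ≈ 0.9535 bits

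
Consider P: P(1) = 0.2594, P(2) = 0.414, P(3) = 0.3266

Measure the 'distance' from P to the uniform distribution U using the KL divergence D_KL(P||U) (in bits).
0.0260 bits

U(i) = 1/3 for all i

D_KL(P||U) = Σ P(x) log₂(P(x) / (1/3))
           = Σ P(x) log₂(P(x)) + log₂(3)
           = log₂(3) - H(P)

H(P) = -Σ P(x) log₂(P(x)):
  -P(1)·log₂(P(1)) = -(0.2594)·log₂(0.2594) = 0.50499
  -P(2)·log₂(P(2)) = -(0.414)·log₂(0.414) = 0.52673
  -P(3)·log₂(P(3)) = -(0.3266)·log₂(0.3266) = 0.52726
H(P) = 0.50499 + 0.52673 + 0.52726 = 1.55898 bits

log₂(3) = 1.58496 bits

D_KL(P||U) = 1.58496 - 1.55898 = 0.02598 ≈ 0.0260 bits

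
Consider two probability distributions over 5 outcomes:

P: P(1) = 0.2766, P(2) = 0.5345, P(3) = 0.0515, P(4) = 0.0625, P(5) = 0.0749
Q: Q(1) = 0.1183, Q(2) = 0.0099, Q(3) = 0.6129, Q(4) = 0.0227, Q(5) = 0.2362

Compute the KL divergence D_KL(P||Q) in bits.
3.1980 bits

D_KL(P||Q) = Σ P(x) log₂(P(x)/Q(x))

Computing term by term:
  P(1)·log₂(P(1)/Q(1)) = 0.2766·log₂(0.2766/0.1183) = 0.33893
  P(2)·log₂(P(2)/Q(2)) = 0.5345·log₂(0.5345/0.0099) = 3.07584
  P(3)·log₂(P(3)/Q(3)) = 0.0515·log₂(0.0515/0.6129) = -0.18401
  P(4)·log₂(P(4)/Q(4)) = 0.0625·log₂(0.0625/0.0227) = 0.09132
  P(5)·log₂(P(5)/Q(5)) = 0.0749·log₂(0.0749/0.2362) = -0.12411

D_KL(P||Q) = 0.33893 + 3.07584 - 0.18401 + 0.09132 - 0.12411 = 3.19797 ≈ 3.1980 bits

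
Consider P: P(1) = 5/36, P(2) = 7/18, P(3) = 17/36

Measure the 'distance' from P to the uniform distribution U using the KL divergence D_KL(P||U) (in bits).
0.1484 bits

U(i) = 1/3 for all i

D_KL(P||U) = Σ P(x) log₂(P(x) / (1/3))
           = Σ P(x) log₂(P(x)) + log₂(3)
           = log₂(3) - H(P)

H(P) = -Σ P(x) log₂(P(x)):
  -P(1)·log₂(P(1)) = -(5/36)·log₂(5/36) = 0.39556
  -P(2)·log₂(P(2)) = -(7/18)·log₂(7/18) = 0.52989
  -P(3)·log₂(P(3)) = -(17/36)·log₂(17/36) = 0.51116
H(P) = 0.39556 + 0.52989 + 0.51116 = 1.43661 bits

log₂(3) = 1.58496 bits

D_KL(P||U) = 1.58496 - 1.43661 = 0.14835 ≈ 0.1484 bits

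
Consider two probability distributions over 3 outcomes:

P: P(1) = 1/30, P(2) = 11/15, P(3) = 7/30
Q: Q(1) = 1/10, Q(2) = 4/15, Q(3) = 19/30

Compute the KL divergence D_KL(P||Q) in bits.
0.6813 bits

D_KL(P||Q) = Σ P(x) log₂(P(x)/Q(x))

Computing term by term:
  P(1)·log₂(P(1)/Q(1)) = (1/30)·log₂((1/30)/(1/10)) = -0.05283
  P(2)·log₂(P(2)/Q(2)) = (11/15)·log₂((11/15)/(4/15)) = 1.07025
  P(3)·log₂(P(3)/Q(3)) = (7/30)·log₂((7/30)/(19/30)) = -0.33613

D_KL(P||Q) = -0.05283 + 1.07025 - 0.33613 = 0.68129 ≈ 0.6813 bits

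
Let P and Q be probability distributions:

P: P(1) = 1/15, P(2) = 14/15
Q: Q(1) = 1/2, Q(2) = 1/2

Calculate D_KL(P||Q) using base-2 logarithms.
0.6466 bits

D_KL(P||Q) = Σ P(x) log₂(P(x)/Q(x))

Computing term by term:
  P(1)·log₂(P(1)/Q(1)) = (1/15)·log₂((1/15)/(1/2)) = -0.19379
  P(2)·log₂(P(2)/Q(2)) = (14/15)·log₂((14/15)/(1/2)) = 0.84043

D_KL(P||Q) = -0.19379 + 0.84043 = 0.64664 ≈ 0.6466 bits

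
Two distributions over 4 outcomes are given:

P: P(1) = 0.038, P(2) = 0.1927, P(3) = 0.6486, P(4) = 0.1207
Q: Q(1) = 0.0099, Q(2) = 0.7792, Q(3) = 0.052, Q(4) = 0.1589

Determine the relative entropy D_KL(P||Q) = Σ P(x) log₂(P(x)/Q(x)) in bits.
1.9988 bits

D_KL(P||Q) = Σ P(x) log₂(P(x)/Q(x))

Computing term by term:
  P(1)·log₂(P(1)/Q(1)) = 0.038·log₂(0.038/0.0099) = 0.07374
  P(2)·log₂(P(2)/Q(2)) = 0.1927·log₂(0.1927/0.7792) = -0.38841
  P(3)·log₂(P(3)/Q(3)) = 0.6486·log₂(0.6486/0.052) = 2.36139
  P(4)·log₂(P(4)/Q(4)) = 0.1207·log₂(0.1207/0.1589) = -0.04788

D_KL(P||Q) = 0.07374 - 0.38841 + 2.36139 - 0.04788 = 1.99884 ≈ 1.9988 bits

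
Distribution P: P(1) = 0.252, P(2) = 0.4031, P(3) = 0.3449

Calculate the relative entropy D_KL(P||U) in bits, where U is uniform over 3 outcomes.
0.0258 bits

U(i) = 1/3 for all i

D_KL(P||U) = Σ P(x) log₂(P(x) / (1/3))
           = Σ P(x) log₂(P(x)) + log₂(3)
           = log₂(3) - H(P)

H(P) = -Σ P(x) log₂(P(x)):
  -P(1)·log₂(P(1)) = -(0.252)·log₂(0.252) = 0.50110
  -P(2)·log₂(P(2)) = -(0.4031)·log₂(0.4031) = 0.52838
  -P(3)·log₂(P(3)) = -(0.3449)·log₂(0.3449) = 0.52968
H(P) = 0.50110 + 0.52838 + 0.52968 = 1.55916 bits

log₂(3) = 1.58496 bits

D_KL(P||U) = 1.58496 - 1.55916 = 0.02580 ≈ 0.0258 bits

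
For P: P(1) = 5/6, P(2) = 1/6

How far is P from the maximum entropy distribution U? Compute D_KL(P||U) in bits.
0.3500 bits

U(i) = 1/2 for all i

D_KL(P||U) = Σ P(x) log₂(P(x) / (1/2))
           = Σ P(x) log₂(P(x)) + log₂(2)
           = log₂(2) - H(P)

H(P) = -Σ P(x) log₂(P(x)):
  -P(1)·log₂(P(1)) = -(5/6)·log₂(5/6) = 0.21920
  -P(2)·log₂(P(2)) = -(1/6)·log₂(1/6) = 0.43083
H(P) = 0.21920 + 0.43083 = 0.65003 bits

log₂(2) = 1.00000 bits

D_KL(P||U) = 1.00000 - 0.65003 = 0.34997 ≈ 0.3500 bits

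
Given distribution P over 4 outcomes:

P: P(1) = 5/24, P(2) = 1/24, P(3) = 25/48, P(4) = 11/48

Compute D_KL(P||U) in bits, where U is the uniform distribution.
0.3602 bits

U(i) = 1/4 for all i

D_KL(P||U) = Σ P(x) log₂(P(x) / (1/4))
           = Σ P(x) log₂(P(x)) + log₂(4)
           = log₂(4) - H(P)

H(P) = -Σ P(x) log₂(P(x)):
  -P(1)·log₂(P(1)) = -(5/24)·log₂(5/24) = 0.47147
  -P(2)·log₂(P(2)) = -(1/24)·log₂(1/24) = 0.19104
  -P(3)·log₂(P(3)) = -(25/48)·log₂(25/48) = 0.49016
  -P(4)·log₂(P(4)) = -(11/48)·log₂(11/48) = 0.48710
H(P) = 0.47147 + 0.19104 + 0.49016 + 0.48710 = 1.63977 bits

log₂(4) = 2.00000 bits

D_KL(P||U) = 2.00000 - 1.63977 = 0.36023 ≈ 0.3602 bits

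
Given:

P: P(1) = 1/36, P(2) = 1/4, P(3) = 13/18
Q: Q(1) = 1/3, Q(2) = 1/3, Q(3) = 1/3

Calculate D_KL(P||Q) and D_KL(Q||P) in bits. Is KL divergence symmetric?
D_KL(P||Q) = 0.6023 bits, D_KL(Q||P) = 0.9615 bits. No, KL divergence is not symmetric.

D_KL(P||Q) = Σ P(x) log₂(P(x)/Q(x))

Computing term by term:
  P(1)·log₂(P(1)/Q(1)) = (1/36)·log₂((1/36)/(1/3)) = -0.09958
  P(2)·log₂(P(2)/Q(2)) = (1/4)·log₂((1/4)/(1/3)) = -0.10376
  P(3)·log₂(P(3)/Q(3)) = (13/18)·log₂((13/18)/(1/3)) = 0.80562

D_KL(P||Q) = -0.09958 - 0.10376 + 0.80562 = 0.60228 ≈ 0.6023 bits

D_KL(Q||P) = Σ Q(x) log₂(Q(x)/P(x))

Computing term by term:
  Q(1)·log₂(Q(1)/P(1)) = (1/3)·log₂((1/3)/(1/36)) = 1.19499
  Q(2)·log₂(Q(2)/P(2)) = (1/3)·log₂((1/3)/(1/4)) = 0.13835
  Q(3)·log₂(Q(3)/P(3)) = (1/3)·log₂((1/3)/(13/18)) = -0.37183

D_KL(Q||P) = 1.19499 + 0.13835 - 0.37183 = 0.96151 ≈ 0.9615 bits

These are NOT equal (difference: 0.3592 bits). KL divergence is asymmetric: D_KL(P||Q) ≠ D_KL(Q||P) in general.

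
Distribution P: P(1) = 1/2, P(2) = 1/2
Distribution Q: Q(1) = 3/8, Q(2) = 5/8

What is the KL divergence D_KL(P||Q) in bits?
0.0466 bits

D_KL(P||Q) = Σ P(x) log₂(P(x)/Q(x))

Computing term by term:
  P(1)·log₂(P(1)/Q(1)) = (1/2)·log₂((1/2)/(3/8)) = 0.20752
  P(2)·log₂(P(2)/Q(2)) = (1/2)·log₂((1/2)/(5/8)) = -0.16096

D_KL(P||Q) = 0.20752 - 0.16096 = 0.04656 ≈ 0.0466 bits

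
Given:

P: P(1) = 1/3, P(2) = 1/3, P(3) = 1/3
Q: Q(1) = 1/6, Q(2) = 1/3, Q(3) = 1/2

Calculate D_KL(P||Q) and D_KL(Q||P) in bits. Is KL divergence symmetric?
D_KL(P||Q) = 0.1383 bits, D_KL(Q||P) = 0.1258 bits. No, KL divergence is not symmetric.

D_KL(P||Q) = Σ P(x) log₂(P(x)/Q(x))

Computing term by term:
  P(1)·log₂(P(1)/Q(1)) = (1/3)·log₂((1/3)/(1/6)) = 0.33333
  P(2)·log₂(P(2)/Q(2)) = (1/3)·log₂((1/3)/(1/3)) = 0.00000
  P(3)·log₂(P(3)/Q(3)) = (1/3)·log₂((1/3)/(1/2)) = -0.19499

D_KL(P||Q) = 0.33333 + 0.00000 - 0.19499 = 0.13834 ≈ 0.1383 bits

D_KL(Q||P) = Σ Q(x) log₂(Q(x)/P(x))

Computing term by term:
  Q(1)·log₂(Q(1)/P(1)) = (1/6)·log₂((1/6)/(1/3)) = -0.16667
  Q(2)·log₂(Q(2)/P(2)) = (1/3)·log₂((1/3)/(1/3)) = 0.00000
  Q(3)·log₂(Q(3)/P(3)) = (1/2)·log₂((1/2)/(1/3)) = 0.29248

D_KL(Q||P) = -0.16667 + 0.00000 + 0.29248 = 0.12581 ≈ 0.1258 bits

These are NOT equal (difference: 0.0125 bits). KL divergence is asymmetric: D_KL(P||Q) ≠ D_KL(Q||P) in general.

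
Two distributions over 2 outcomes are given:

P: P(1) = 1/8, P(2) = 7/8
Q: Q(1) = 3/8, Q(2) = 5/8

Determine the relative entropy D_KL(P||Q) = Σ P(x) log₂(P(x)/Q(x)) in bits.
0.2266 bits

D_KL(P||Q) = Σ P(x) log₂(P(x)/Q(x))

Computing term by term:
  P(1)·log₂(P(1)/Q(1)) = (1/8)·log₂((1/8)/(3/8)) = -0.19812
  P(2)·log₂(P(2)/Q(2)) = (7/8)·log₂((7/8)/(5/8)) = 0.42475

D_KL(P||Q) = -0.19812 + 0.42475 = 0.22663 ≈ 0.2266 bits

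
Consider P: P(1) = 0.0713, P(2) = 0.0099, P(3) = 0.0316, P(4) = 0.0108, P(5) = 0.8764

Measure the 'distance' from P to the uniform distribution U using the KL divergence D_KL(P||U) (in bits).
1.5895 bits

U(i) = 1/5 for all i

D_KL(P||U) = Σ P(x) log₂(P(x) / (1/5))
           = Σ P(x) log₂(P(x)) + log₂(5)
           = log₂(5) - H(P)

H(P) = -Σ P(x) log₂(P(x)):
  -P(1)·log₂(P(1)) = -(0.0713)·log₂(0.0713) = 0.27165
  -P(2)·log₂(P(2)) = -(0.0099)·log₂(0.0099) = 0.06592
  -P(3)·log₂(P(3)) = -(0.0316)·log₂(0.0316) = 0.15749
  -P(4)·log₂(P(4)) = -(0.0108)·log₂(0.0108) = 0.07055
  -P(5)·log₂(P(5)) = -(0.8764)·log₂(0.8764) = 0.16681
H(P) = 0.27165 + 0.06592 + 0.15749 + 0.07055 + 0.16681 = 0.73242 bits

log₂(5) = 2.32193 bits

D_KL(P||U) = 2.32193 - 0.73242 = 1.58951 ≈ 1.5895 bits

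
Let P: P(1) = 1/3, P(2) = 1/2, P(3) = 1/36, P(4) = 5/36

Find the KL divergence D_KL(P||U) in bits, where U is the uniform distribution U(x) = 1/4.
0.4325 bits

U(i) = 1/4 for all i

D_KL(P||U) = Σ P(x) log₂(P(x) / (1/4))
           = Σ P(x) log₂(P(x)) + log₂(4)
           = log₂(4) - H(P)

H(P) = -Σ P(x) log₂(P(x)):
  -P(1)·log₂(P(1)) = -(1/3)·log₂(1/3) = 0.52832
  -P(2)·log₂(P(2)) = -(1/2)·log₂(1/2) = 0.50000
  -P(3)·log₂(P(3)) = -(1/36)·log₂(1/36) = 0.14361
  -P(4)·log₂(P(4)) = -(5/36)·log₂(5/36) = 0.39556
H(P) = 0.52832 + 0.50000 + 0.14361 + 0.39556 = 1.56749 bits

log₂(4) = 2.00000 bits

D_KL(P||U) = 2.00000 - 1.56749 = 0.43251 ≈ 0.4325 bits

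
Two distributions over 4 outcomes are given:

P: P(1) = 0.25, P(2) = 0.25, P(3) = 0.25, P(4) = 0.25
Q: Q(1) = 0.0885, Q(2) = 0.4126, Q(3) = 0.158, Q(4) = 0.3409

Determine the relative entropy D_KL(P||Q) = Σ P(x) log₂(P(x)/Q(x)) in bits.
0.2475 bits

D_KL(P||Q) = Σ P(x) log₂(P(x)/Q(x))

Computing term by term:
  P(1)·log₂(P(1)/Q(1)) = 0.25·log₂(0.25/0.0885) = 0.37454
  P(2)·log₂(P(2)/Q(2)) = 0.25·log₂(0.25/0.4126) = -0.18070
  P(3)·log₂(P(3)/Q(3)) = 0.25·log₂(0.25/0.158) = 0.16550
  P(4)·log₂(P(4)/Q(4)) = 0.25·log₂(0.25/0.3409) = -0.11186

D_KL(P||Q) = 0.37454 - 0.18070 + 0.16550 - 0.11186 = 0.24748 ≈ 0.2475 bits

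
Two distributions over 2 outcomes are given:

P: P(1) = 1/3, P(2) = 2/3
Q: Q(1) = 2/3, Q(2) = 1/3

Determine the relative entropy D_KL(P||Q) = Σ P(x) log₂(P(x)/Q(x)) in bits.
0.3333 bits

D_KL(P||Q) = Σ P(x) log₂(P(x)/Q(x))

Computing term by term:
  P(1)·log₂(P(1)/Q(1)) = (1/3)·log₂((1/3)/(2/3)) = -0.33333
  P(2)·log₂(P(2)/Q(2)) = (2/3)·log₂((2/3)/(1/3)) = 0.66667

D_KL(P||Q) = -0.33333 + 0.66667 = 0.33334 ≈ 0.3333 bits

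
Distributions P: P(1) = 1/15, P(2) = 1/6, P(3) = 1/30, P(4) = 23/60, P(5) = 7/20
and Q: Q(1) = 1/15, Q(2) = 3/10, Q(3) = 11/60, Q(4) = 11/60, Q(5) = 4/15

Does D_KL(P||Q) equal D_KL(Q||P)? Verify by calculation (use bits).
D_KL(P||Q) = 0.3219 bits, D_KL(Q||P) = 0.4056 bits. No — D_KL(P||Q) ≠ D_KL(Q||P) for this pair.

D_KL(P||Q) = Σ P(x) log₂(P(x)/Q(x))

Computing term by term:
  P(1)·log₂(P(1)/Q(1)) = (1/15)·log₂((1/15)/(1/15)) = 0.00000
  P(2)·log₂(P(2)/Q(2)) = (1/6)·log₂((1/6)/(3/10)) = -0.14133
  P(3)·log₂(P(3)/Q(3)) = (1/30)·log₂((1/30)/(11/60)) = -0.08198
  P(4)·log₂(P(4)/Q(4)) = (23/60)·log₂((23/60)/(11/60)) = 0.40792
  P(5)·log₂(P(5)/Q(5)) = (7/20)·log₂((7/20)/(4/15)) = 0.13731

D_KL(P||Q) = 0.00000 - 0.14133 - 0.08198 + 0.40792 + 0.13731 = 0.32192 ≈ 0.3219 bits

D_KL(Q||P) = Σ Q(x) log₂(Q(x)/P(x))

Computing term by term:
  Q(1)·log₂(Q(1)/P(1)) = (1/15)·log₂((1/15)/(1/15)) = 0.00000
  Q(2)·log₂(Q(2)/P(2)) = (3/10)·log₂((3/10)/(1/6)) = 0.25440
  Q(3)·log₂(Q(3)/P(3)) = (11/60)·log₂((11/60)/(1/30)) = 0.45090
  Q(4)·log₂(Q(4)/P(4)) = (11/60)·log₂((11/60)/(23/60)) = -0.19509
  Q(5)·log₂(Q(5)/P(5)) = (4/15)·log₂((4/15)/(7/20)) = -0.10462

D_KL(Q||P) = 0.00000 + 0.25440 + 0.45090 - 0.19509 - 0.10462 = 0.40559 ≈ 0.4056 bits

These are NOT equal (difference: 0.0837 bits). KL divergence is asymmetric: D_KL(P||Q) ≠ D_KL(Q||P) in general.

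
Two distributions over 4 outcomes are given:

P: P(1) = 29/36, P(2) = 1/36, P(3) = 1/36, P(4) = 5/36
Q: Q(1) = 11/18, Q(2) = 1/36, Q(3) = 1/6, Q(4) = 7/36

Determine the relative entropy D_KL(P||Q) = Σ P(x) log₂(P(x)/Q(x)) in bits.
0.1818 bits

D_KL(P||Q) = Σ P(x) log₂(P(x)/Q(x))

Computing term by term:
  P(1)·log₂(P(1)/Q(1)) = (29/36)·log₂((29/36)/(11/18)) = 0.32105
  P(2)·log₂(P(2)/Q(2)) = (1/36)·log₂((1/36)/(1/36)) = 0.00000
  P(3)·log₂(P(3)/Q(3)) = (1/36)·log₂((1/36)/(1/6)) = -0.07180
  P(4)·log₂(P(4)/Q(4)) = (5/36)·log₂((5/36)/(7/36)) = -0.06742

D_KL(P||Q) = 0.32105 + 0.00000 - 0.07180 - 0.06742 = 0.18183 ≈ 0.1818 bits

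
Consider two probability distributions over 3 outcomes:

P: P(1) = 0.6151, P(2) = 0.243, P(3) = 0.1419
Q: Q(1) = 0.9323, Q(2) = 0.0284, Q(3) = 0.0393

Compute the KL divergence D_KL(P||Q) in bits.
0.6464 bits

D_KL(P||Q) = Σ P(x) log₂(P(x)/Q(x))

Computing term by term:
  P(1)·log₂(P(1)/Q(1)) = 0.6151·log₂(0.6151/0.9323) = -0.36904
  P(2)·log₂(P(2)/Q(2)) = 0.243·log₂(0.243/0.0284) = 0.75257
  P(3)·log₂(P(3)/Q(3)) = 0.1419·log₂(0.1419/0.0393) = 0.26284

D_KL(P||Q) = -0.36904 + 0.75257 + 0.26284 = 0.64637 ≈ 0.6464 bits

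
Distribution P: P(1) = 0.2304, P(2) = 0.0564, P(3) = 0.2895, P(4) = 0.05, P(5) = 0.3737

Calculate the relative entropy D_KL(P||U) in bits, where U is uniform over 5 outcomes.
0.3355 bits

U(i) = 1/5 for all i

D_KL(P||U) = Σ P(x) log₂(P(x) / (1/5))
           = Σ P(x) log₂(P(x)) + log₂(5)
           = log₂(5) - H(P)

H(P) = -Σ P(x) log₂(P(x)):
  -P(1)·log₂(P(1)) = -(0.2304)·log₂(0.2304) = 0.48794
  -P(2)·log₂(P(2)) = -(0.0564)·log₂(0.0564) = 0.23396
  -P(3)·log₂(P(3)) = -(0.2895)·log₂(0.2895) = 0.51773
  -P(4)·log₂(P(4)) = -(0.05)·log₂(0.05) = 0.21610
  -P(5)·log₂(P(5)) = -(0.3737)·log₂(0.3737) = 0.53067
H(P) = 0.48794 + 0.23396 + 0.51773 + 0.21610 + 0.53067 = 1.98640 bits

log₂(5) = 2.32193 bits

D_KL(P||U) = 2.32193 - 1.98640 = 0.33553 ≈ 0.3355 bits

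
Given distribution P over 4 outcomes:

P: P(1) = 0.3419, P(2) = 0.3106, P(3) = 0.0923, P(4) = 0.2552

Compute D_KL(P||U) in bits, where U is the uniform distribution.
0.1266 bits

U(i) = 1/4 for all i

D_KL(P||U) = Σ P(x) log₂(P(x) / (1/4))
           = Σ P(x) log₂(P(x)) + log₂(4)
           = log₂(4) - H(P)

H(P) = -Σ P(x) log₂(P(x)):
  -P(1)·log₂(P(1)) = -(0.3419)·log₂(0.3419) = 0.52938
  -P(2)·log₂(P(2)) = -(0.3106)·log₂(0.3106) = 0.52394
  -P(3)·log₂(P(3)) = -(0.0923)·log₂(0.0923) = 0.31728
  -P(4)·log₂(P(4)) = -(0.2552)·log₂(0.2552) = 0.50282
H(P) = 0.52938 + 0.52394 + 0.31728 + 0.50282 = 1.87342 bits

log₂(4) = 2.00000 bits

D_KL(P||U) = 2.00000 - 1.87342 = 0.12658 ≈ 0.1266 bits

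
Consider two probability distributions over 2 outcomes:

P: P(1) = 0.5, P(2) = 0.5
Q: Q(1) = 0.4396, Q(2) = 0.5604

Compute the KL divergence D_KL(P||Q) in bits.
0.0106 bits

D_KL(P||Q) = Σ P(x) log₂(P(x)/Q(x))

Computing term by term:
  P(1)·log₂(P(1)/Q(1)) = 0.5·log₂(0.5/0.4396) = 0.09287
  P(2)·log₂(P(2)/Q(2)) = 0.5·log₂(0.5/0.5604) = -0.08226

D_KL(P||Q) = 0.09287 - 0.08226 = 0.01061 ≈ 0.0106 bits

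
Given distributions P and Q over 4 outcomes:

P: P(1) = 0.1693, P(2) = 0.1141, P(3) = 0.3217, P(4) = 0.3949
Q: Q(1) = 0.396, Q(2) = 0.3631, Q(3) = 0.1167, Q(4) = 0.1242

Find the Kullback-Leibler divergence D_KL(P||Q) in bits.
0.7315 bits

D_KL(P||Q) = Σ P(x) log₂(P(x)/Q(x))

Computing term by term:
  P(1)·log₂(P(1)/Q(1)) = 0.1693·log₂(0.1693/0.396) = -0.20755
  P(2)·log₂(P(2)/Q(2)) = 0.1141·log₂(0.1141/0.3631) = -0.19055
  P(3)·log₂(P(3)/Q(3)) = 0.3217·log₂(0.3217/0.1167) = 0.47062
  P(4)·log₂(P(4)/Q(4)) = 0.3949·log₂(0.3949/0.1242) = 0.65902

D_KL(P||Q) = -0.20755 - 0.19055 + 0.47062 + 0.65902 = 0.73154 ≈ 0.7315 bits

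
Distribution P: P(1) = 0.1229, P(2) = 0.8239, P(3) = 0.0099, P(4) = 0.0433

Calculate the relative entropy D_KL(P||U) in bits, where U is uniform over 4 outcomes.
1.1360 bits

U(i) = 1/4 for all i

D_KL(P||U) = Σ P(x) log₂(P(x) / (1/4))
           = Σ P(x) log₂(P(x)) + log₂(4)
           = log₂(4) - H(P)

H(P) = -Σ P(x) log₂(P(x)):
  -P(1)·log₂(P(1)) = -(0.1229)·log₂(0.1229) = 0.37170
  -P(2)·log₂(P(2)) = -(0.8239)·log₂(0.8239) = 0.23025
  -P(3)·log₂(P(3)) = -(0.0099)·log₂(0.0099) = 0.06592
  -P(4)·log₂(P(4)) = -(0.0433)·log₂(0.0433) = 0.19613
H(P) = 0.37170 + 0.23025 + 0.06592 + 0.19613 = 0.86400 bits

log₂(4) = 2.00000 bits

D_KL(P||U) = 2.00000 - 0.86400 = 1.13600 ≈ 1.1360 bits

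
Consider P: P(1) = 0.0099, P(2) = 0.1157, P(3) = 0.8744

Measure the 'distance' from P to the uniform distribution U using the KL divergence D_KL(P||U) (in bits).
0.9897 bits

U(i) = 1/3 for all i

D_KL(P||U) = Σ P(x) log₂(P(x) / (1/3))
           = Σ P(x) log₂(P(x)) + log₂(3)
           = log₂(3) - H(P)

H(P) = -Σ P(x) log₂(P(x)):
  -P(1)·log₂(P(1)) = -(0.0099)·log₂(0.0099) = 0.06592
  -P(2)·log₂(P(2)) = -(0.1157)·log₂(0.1157) = 0.36001
  -P(3)·log₂(P(3)) = -(0.8744)·log₂(0.8744) = 0.16931
H(P) = 0.06592 + 0.36001 + 0.16931 = 0.59524 bits

log₂(3) = 1.58496 bits

D_KL(P||U) = 1.58496 - 0.59524 = 0.98972 ≈ 0.9897 bits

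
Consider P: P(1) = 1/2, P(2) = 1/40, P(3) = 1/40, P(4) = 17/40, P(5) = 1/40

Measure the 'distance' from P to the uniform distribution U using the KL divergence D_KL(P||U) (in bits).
0.8981 bits

U(i) = 1/5 for all i

D_KL(P||U) = Σ P(x) log₂(P(x) / (1/5))
           = Σ P(x) log₂(P(x)) + log₂(5)
           = log₂(5) - H(P)

H(P) = -Σ P(x) log₂(P(x)):
  -P(1)·log₂(P(1)) = -(1/2)·log₂(1/2) = 0.50000
  -P(2)·log₂(P(2)) = -(1/40)·log₂(1/40) = 0.13305
  -P(3)·log₂(P(3)) = -(1/40)·log₂(1/40) = 0.13305
  -P(4)·log₂(P(4)) = -(17/40)·log₂(17/40) = 0.52465
  -P(5)·log₂(P(5)) = -(1/40)·log₂(1/40) = 0.13305
H(P) = 0.50000 + 0.13305 + 0.13305 + 0.52465 + 0.13305 = 1.42380 bits

log₂(5) = 2.32193 bits

D_KL(P||U) = 2.32193 - 1.42380 = 0.89813 ≈ 0.8981 bits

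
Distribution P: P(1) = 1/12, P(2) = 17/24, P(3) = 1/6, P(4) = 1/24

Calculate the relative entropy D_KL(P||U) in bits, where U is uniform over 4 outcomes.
0.7270 bits

U(i) = 1/4 for all i

D_KL(P||U) = Σ P(x) log₂(P(x) / (1/4))
           = Σ P(x) log₂(P(x)) + log₂(4)
           = log₂(4) - H(P)

H(P) = -Σ P(x) log₂(P(x)):
  -P(1)·log₂(P(1)) = -(1/12)·log₂(1/12) = 0.29875
  -P(2)·log₂(P(2)) = -(17/24)·log₂(17/24) = 0.35240
  -P(3)·log₂(P(3)) = -(1/6)·log₂(1/6) = 0.43083
  -P(4)·log₂(P(4)) = -(1/24)·log₂(1/24) = 0.19104
H(P) = 0.29875 + 0.35240 + 0.43083 + 0.19104 = 1.27302 bits

log₂(4) = 2.00000 bits

D_KL(P||U) = 2.00000 - 1.27302 = 0.72698 ≈ 0.7270 bits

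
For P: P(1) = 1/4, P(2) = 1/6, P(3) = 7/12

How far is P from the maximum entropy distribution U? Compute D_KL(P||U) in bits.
0.2005 bits

U(i) = 1/3 for all i

D_KL(P||U) = Σ P(x) log₂(P(x) / (1/3))
           = Σ P(x) log₂(P(x)) + log₂(3)
           = log₂(3) - H(P)

H(P) = -Σ P(x) log₂(P(x)):
  -P(1)·log₂(P(1)) = -(1/4)·log₂(1/4) = 0.50000
  -P(2)·log₂(P(2)) = -(1/6)·log₂(1/6) = 0.43083
  -P(3)·log₂(P(3)) = -(7/12)·log₂(7/12) = 0.45360
H(P) = 0.50000 + 0.43083 + 0.45360 = 1.38443 bits

log₂(3) = 1.58496 bits

D_KL(P||U) = 1.58496 - 1.38443 = 0.20053 ≈ 0.2005 bits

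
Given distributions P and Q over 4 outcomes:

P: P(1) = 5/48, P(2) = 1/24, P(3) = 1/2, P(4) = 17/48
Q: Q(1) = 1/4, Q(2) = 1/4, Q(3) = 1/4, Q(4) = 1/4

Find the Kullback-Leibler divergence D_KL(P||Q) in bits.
0.4387 bits

D_KL(P||Q) = Σ P(x) log₂(P(x)/Q(x))

Computing term by term:
  P(1)·log₂(P(1)/Q(1)) = (5/48)·log₂((5/48)/(1/4)) = -0.13157
  P(2)·log₂(P(2)/Q(2)) = (1/24)·log₂((1/24)/(1/4)) = -0.10771
  P(3)·log₂(P(3)/Q(3)) = (1/2)·log₂((1/2)/(1/4)) = 0.50000
  P(4)·log₂(P(4)/Q(4)) = (17/48)·log₂((17/48)/(1/4)) = 0.17797

D_KL(P||Q) = -0.13157 - 0.10771 + 0.50000 + 0.17797 = 0.43869 ≈ 0.4387 bits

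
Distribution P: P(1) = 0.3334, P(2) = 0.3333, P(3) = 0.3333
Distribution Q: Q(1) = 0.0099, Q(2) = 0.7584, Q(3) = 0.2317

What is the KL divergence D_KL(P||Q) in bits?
1.4711 bits

D_KL(P||Q) = Σ P(x) log₂(P(x)/Q(x))

Computing term by term:
  P(1)·log₂(P(1)/Q(1)) = 0.3334·log₂(0.3334/0.0099) = 1.69157
  P(2)·log₂(P(2)/Q(2)) = 0.3333·log₂(0.3333/0.7584) = -0.39534
  P(3)·log₂(P(3)/Q(3)) = 0.3333·log₂(0.3333/0.2317) = 0.17484

D_KL(P||Q) = 1.69157 - 0.39534 + 0.17484 = 1.47107 ≈ 1.4711 bits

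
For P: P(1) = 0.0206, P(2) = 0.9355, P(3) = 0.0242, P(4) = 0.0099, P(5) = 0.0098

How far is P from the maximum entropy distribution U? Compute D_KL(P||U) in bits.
1.8553 bits

U(i) = 1/5 for all i

D_KL(P||U) = Σ P(x) log₂(P(x) / (1/5))
           = Σ P(x) log₂(P(x)) + log₂(5)
           = log₂(5) - H(P)

H(P) = -Σ P(x) log₂(P(x)):
  -P(1)·log₂(P(1)) = -(0.0206)·log₂(0.0206) = 0.11538
  -P(2)·log₂(P(2)) = -(0.9355)·log₂(0.9355) = 0.08999
  -P(3)·log₂(P(3)) = -(0.0242)·log₂(0.0242) = 0.12993
  -P(4)·log₂(P(4)) = -(0.0099)·log₂(0.0099) = 0.06592
  -P(5)·log₂(P(5)) = -(0.0098)·log₂(0.0098) = 0.06540
H(P) = 0.11538 + 0.08999 + 0.12993 + 0.06592 + 0.06540 = 0.46662 bits

log₂(5) = 2.32193 bits

D_KL(P||U) = 2.32193 - 0.46662 = 1.85531 ≈ 1.8553 bits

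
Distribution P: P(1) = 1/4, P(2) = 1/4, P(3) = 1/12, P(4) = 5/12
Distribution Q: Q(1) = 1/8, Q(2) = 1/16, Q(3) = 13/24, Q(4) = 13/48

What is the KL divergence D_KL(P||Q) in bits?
0.7839 bits

D_KL(P||Q) = Σ P(x) log₂(P(x)/Q(x))

Computing term by term:
  P(1)·log₂(P(1)/Q(1)) = (1/4)·log₂((1/4)/(1/8)) = 0.25000
  P(2)·log₂(P(2)/Q(2)) = (1/4)·log₂((1/4)/(1/16)) = 0.50000
  P(3)·log₂(P(3)/Q(3)) = (1/12)·log₂((1/12)/(13/24)) = -0.22504
  P(4)·log₂(P(4)/Q(4)) = (5/12)·log₂((5/12)/(13/48)) = 0.25895

D_KL(P||Q) = 0.25000 + 0.50000 - 0.22504 + 0.25895 = 0.78391 ≈ 0.7839 bits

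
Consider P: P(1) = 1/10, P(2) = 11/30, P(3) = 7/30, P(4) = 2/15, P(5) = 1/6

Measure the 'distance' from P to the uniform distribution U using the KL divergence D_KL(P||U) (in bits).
0.1507 bits

U(i) = 1/5 for all i

D_KL(P||U) = Σ P(x) log₂(P(x) / (1/5))
           = Σ P(x) log₂(P(x)) + log₂(5)
           = log₂(5) - H(P)

H(P) = -Σ P(x) log₂(P(x)):
  -P(1)·log₂(P(1)) = -(1/10)·log₂(1/10) = 0.33219
  -P(2)·log₂(P(2)) = -(11/30)·log₂(11/30) = 0.53073
  -P(3)·log₂(P(3)) = -(7/30)·log₂(7/30) = 0.48989
  -P(4)·log₂(P(4)) = -(2/15)·log₂(2/15) = 0.38759
  -P(5)·log₂(P(5)) = -(1/6)·log₂(1/6) = 0.43083
H(P) = 0.33219 + 0.53073 + 0.48989 + 0.38759 + 0.43083 = 2.17123 bits

log₂(5) = 2.32193 bits

D_KL(P||U) = 2.32193 - 2.17123 = 0.15070 ≈ 0.1507 bits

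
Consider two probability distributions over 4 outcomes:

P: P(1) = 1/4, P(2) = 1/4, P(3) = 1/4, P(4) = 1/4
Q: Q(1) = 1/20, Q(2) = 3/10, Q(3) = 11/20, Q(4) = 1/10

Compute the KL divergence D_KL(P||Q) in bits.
0.5608 bits

D_KL(P||Q) = Σ P(x) log₂(P(x)/Q(x))

Computing term by term:
  P(1)·log₂(P(1)/Q(1)) = (1/4)·log₂((1/4)/(1/20)) = 0.58048
  P(2)·log₂(P(2)/Q(2)) = (1/4)·log₂((1/4)/(3/10)) = -0.06576
  P(3)·log₂(P(3)/Q(3)) = (1/4)·log₂((1/4)/(11/20)) = -0.28438
  P(4)·log₂(P(4)/Q(4)) = (1/4)·log₂((1/4)/(1/10)) = 0.33048

D_KL(P||Q) = 0.58048 - 0.06576 - 0.28438 + 0.33048 = 0.56082 ≈ 0.5608 bits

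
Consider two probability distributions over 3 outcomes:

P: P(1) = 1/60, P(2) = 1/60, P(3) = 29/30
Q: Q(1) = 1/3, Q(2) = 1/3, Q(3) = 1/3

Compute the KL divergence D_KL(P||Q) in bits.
1.3408 bits

D_KL(P||Q) = Σ P(x) log₂(P(x)/Q(x))

Computing term by term:
  P(1)·log₂(P(1)/Q(1)) = (1/60)·log₂((1/60)/(1/3)) = -0.07203
  P(2)·log₂(P(2)/Q(2)) = (1/60)·log₂((1/60)/(1/3)) = -0.07203
  P(3)·log₂(P(3)/Q(3)) = (29/30)·log₂((29/30)/(1/3)) = 1.48485

D_KL(P||Q) = -0.07203 - 0.07203 + 1.48485 = 1.34079 ≈ 1.3408 bits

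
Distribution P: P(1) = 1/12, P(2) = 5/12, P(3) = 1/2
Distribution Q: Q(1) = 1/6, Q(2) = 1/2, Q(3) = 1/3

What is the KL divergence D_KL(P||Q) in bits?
0.0996 bits

D_KL(P||Q) = Σ P(x) log₂(P(x)/Q(x))

Computing term by term:
  P(1)·log₂(P(1)/Q(1)) = (1/12)·log₂((1/12)/(1/6)) = -0.08333
  P(2)·log₂(P(2)/Q(2)) = (5/12)·log₂((5/12)/(1/2)) = -0.10960
  P(3)·log₂(P(3)/Q(3)) = (1/2)·log₂((1/2)/(1/3)) = 0.29248

D_KL(P||Q) = -0.08333 - 0.10960 + 0.29248 = 0.09955 ≈ 0.0996 bits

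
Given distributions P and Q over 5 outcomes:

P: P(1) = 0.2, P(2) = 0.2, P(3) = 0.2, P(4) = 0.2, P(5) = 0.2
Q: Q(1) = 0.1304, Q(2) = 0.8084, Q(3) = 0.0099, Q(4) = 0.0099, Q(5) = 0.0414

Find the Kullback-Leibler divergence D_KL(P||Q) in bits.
1.9094 bits

D_KL(P||Q) = Σ P(x) log₂(P(x)/Q(x))

Computing term by term:
  P(1)·log₂(P(1)/Q(1)) = 0.2·log₂(0.2/0.1304) = 0.12341
  P(2)·log₂(P(2)/Q(2)) = 0.2·log₂(0.2/0.8084) = -0.40301
  P(3)·log₂(P(3)/Q(3)) = 0.2·log₂(0.2/0.0099) = 0.86729
  P(4)·log₂(P(4)/Q(4)) = 0.2·log₂(0.2/0.0099) = 0.86729
  P(5)·log₂(P(5)/Q(5)) = 0.2·log₂(0.2/0.0414) = 0.45446

D_KL(P||Q) = 0.12341 - 0.40301 + 0.86729 + 0.86729 + 0.45446 = 1.90944 ≈ 1.9094 bits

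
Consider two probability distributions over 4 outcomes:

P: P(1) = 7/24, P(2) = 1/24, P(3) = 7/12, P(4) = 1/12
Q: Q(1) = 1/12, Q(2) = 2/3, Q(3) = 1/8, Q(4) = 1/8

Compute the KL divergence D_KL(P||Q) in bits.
1.6081 bits

D_KL(P||Q) = Σ P(x) log₂(P(x)/Q(x))

Computing term by term:
  P(1)·log₂(P(1)/Q(1)) = (7/24)·log₂((7/24)/(1/12)) = 0.52715
  P(2)·log₂(P(2)/Q(2)) = (1/24)·log₂((1/24)/(2/3)) = -0.16667
  P(3)·log₂(P(3)/Q(3)) = (7/12)·log₂((7/12)/(1/8)) = 1.29640
  P(4)·log₂(P(4)/Q(4)) = (1/12)·log₂((1/12)/(1/8)) = -0.04875

D_KL(P||Q) = 0.52715 - 0.16667 + 1.29640 - 0.04875 = 1.60813 ≈ 1.6081 bits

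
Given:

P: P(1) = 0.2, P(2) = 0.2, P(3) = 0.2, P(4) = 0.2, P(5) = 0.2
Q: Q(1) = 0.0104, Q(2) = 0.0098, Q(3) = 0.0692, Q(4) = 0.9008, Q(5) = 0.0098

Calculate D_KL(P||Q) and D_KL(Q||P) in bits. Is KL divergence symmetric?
D_KL(P||Q) = 2.4655 bits, D_KL(Q||P) = 1.7202 bits. No, KL divergence is not symmetric.

D_KL(P||Q) = Σ P(x) log₂(P(x)/Q(x))

Computing term by term:
  P(1)·log₂(P(1)/Q(1)) = 0.2·log₂(0.2/0.0104) = 0.85307
  P(2)·log₂(P(2)/Q(2)) = 0.2·log₂(0.2/0.0098) = 0.87021
  P(3)·log₂(P(3)/Q(3)) = 0.2·log₂(0.2/0.0692) = 0.30623
  P(4)·log₂(P(4)/Q(4)) = 0.2·log₂(0.2/0.9008) = -0.43424
  P(5)·log₂(P(5)/Q(5)) = 0.2·log₂(0.2/0.0098) = 0.87021

D_KL(P||Q) = 0.85307 + 0.87021 + 0.30623 - 0.43424 + 0.87021 = 2.46548 ≈ 2.4655 bits

D_KL(Q||P) = Σ Q(x) log₂(Q(x)/P(x))

Computing term by term:
  Q(1)·log₂(Q(1)/P(1)) = 0.0104·log₂(0.0104/0.2) = -0.04436
  Q(2)·log₂(Q(2)/P(2)) = 0.0098·log₂(0.0098/0.2) = -0.04264
  Q(3)·log₂(Q(3)/P(3)) = 0.0692·log₂(0.0692/0.2) = -0.10596
  Q(4)·log₂(Q(4)/P(4)) = 0.9008·log₂(0.9008/0.2) = 1.95582
  Q(5)·log₂(Q(5)/P(5)) = 0.0098·log₂(0.0098/0.2) = -0.04264

D_KL(Q||P) = -0.04436 - 0.04264 - 0.10596 + 1.95582 - 0.04264 = 1.72022 ≈ 1.7202 bits

These are NOT equal (difference: 0.7453 bits). KL divergence is asymmetric: D_KL(P||Q) ≠ D_KL(Q||P) in general.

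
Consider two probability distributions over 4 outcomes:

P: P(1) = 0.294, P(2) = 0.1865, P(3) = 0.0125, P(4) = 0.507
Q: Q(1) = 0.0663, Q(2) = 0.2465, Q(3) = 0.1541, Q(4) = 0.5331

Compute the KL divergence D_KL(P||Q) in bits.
0.4747 bits

D_KL(P||Q) = Σ P(x) log₂(P(x)/Q(x))

Computing term by term:
  P(1)·log₂(P(1)/Q(1)) = 0.294·log₂(0.294/0.0663) = 0.63173
  P(2)·log₂(P(2)/Q(2)) = 0.1865·log₂(0.1865/0.2465) = -0.07505
  P(3)·log₂(P(3)/Q(3)) = 0.0125·log₂(0.0125/0.1541) = -0.04530
  P(4)·log₂(P(4)/Q(4)) = 0.507·log₂(0.507/0.5331) = -0.03672

D_KL(P||Q) = 0.63173 - 0.07505 - 0.04530 - 0.03672 = 0.47466 ≈ 0.4747 bits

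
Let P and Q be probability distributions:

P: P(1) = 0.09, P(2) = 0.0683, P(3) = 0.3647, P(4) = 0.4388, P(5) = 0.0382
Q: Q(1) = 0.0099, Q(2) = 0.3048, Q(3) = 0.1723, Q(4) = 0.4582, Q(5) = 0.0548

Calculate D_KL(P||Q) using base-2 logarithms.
0.4865 bits

D_KL(P||Q) = Σ P(x) log₂(P(x)/Q(x))

Computing term by term:
  P(1)·log₂(P(1)/Q(1)) = 0.09·log₂(0.09/0.0099) = 0.28660
  P(2)·log₂(P(2)/Q(2)) = 0.0683·log₂(0.0683/0.3048) = -0.14738
  P(3)·log₂(P(3)/Q(3)) = 0.3647·log₂(0.3647/0.1723) = 0.39453
  P(4)·log₂(P(4)/Q(4)) = 0.4388·log₂(0.4388/0.4582) = -0.02739
  P(5)·log₂(P(5)/Q(5)) = 0.0382·log₂(0.0382/0.0548) = -0.01989

D_KL(P||Q) = 0.28660 - 0.14738 + 0.39453 - 0.02739 - 0.01989 = 0.48647 ≈ 0.4865 bits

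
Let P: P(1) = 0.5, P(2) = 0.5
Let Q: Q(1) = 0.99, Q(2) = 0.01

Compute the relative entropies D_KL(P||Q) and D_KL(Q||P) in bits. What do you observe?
D_KL(P||Q) = 2.3292 bits, D_KL(Q||P) = 0.9192 bits. The two directions give different values (D_KL(P||Q) exceeds D_KL(Q||P) by 1.4100 bits): KL divergence is asymmetric.

D_KL(P||Q) = Σ P(x) log₂(P(x)/Q(x))

Computing term by term:
  P(1)·log₂(P(1)/Q(1)) = 0.5·log₂(0.5/0.99) = -0.49275
  P(2)·log₂(P(2)/Q(2)) = 0.5·log₂(0.5/0.01) = 2.82193

D_KL(P||Q) = -0.49275 + 2.82193 = 2.32918 ≈ 2.3292 bits

D_KL(Q||P) = Σ Q(x) log₂(Q(x)/P(x))

Computing term by term:
  Q(1)·log₂(Q(1)/P(1)) = 0.99·log₂(0.99/0.5) = 0.97565
  Q(2)·log₂(Q(2)/P(2)) = 0.01·log₂(0.01/0.5) = -0.05644

D_KL(Q||P) = 0.97565 - 0.05644 = 0.91921 ≈ 0.9192 bits

These are NOT equal (difference: 1.4100 bits). KL divergence is asymmetric: D_KL(P||Q) ≠ D_KL(Q||P) in general.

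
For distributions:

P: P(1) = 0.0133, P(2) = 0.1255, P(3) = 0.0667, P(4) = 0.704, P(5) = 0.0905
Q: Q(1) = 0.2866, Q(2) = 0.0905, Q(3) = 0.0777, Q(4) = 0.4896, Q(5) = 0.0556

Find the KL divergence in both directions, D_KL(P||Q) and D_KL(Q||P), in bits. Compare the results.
D_KL(P||Q) = 0.4181 bits, D_KL(Q||P) = 0.9483 bits. D_KL(Q||P) is larger than D_KL(P||Q) by 0.5302 bits; the two directions differ.

D_KL(P||Q) = Σ P(x) log₂(P(x)/Q(x))

Computing term by term:
  P(1)·log₂(P(1)/Q(1)) = 0.0133·log₂(0.0133/0.2866) = -0.05891
  P(2)·log₂(P(2)/Q(2)) = 0.1255·log₂(0.1255/0.0905) = 0.05920
  P(3)·log₂(P(3)/Q(3)) = 0.0667·log₂(0.0667/0.0777) = -0.01469
  P(4)·log₂(P(4)/Q(4)) = 0.704·log₂(0.704/0.4896) = 0.36888
  P(5)·log₂(P(5)/Q(5)) = 0.0905·log₂(0.0905/0.0556) = 0.06361

D_KL(P||Q) = -0.05891 + 0.05920 - 0.01469 + 0.36888 + 0.06361 = 0.41809 ≈ 0.4181 bits

D_KL(Q||P) = Σ Q(x) log₂(Q(x)/P(x))

Computing term by term:
  Q(1)·log₂(Q(1)/P(1)) = 0.2866·log₂(0.2866/0.0133) = 1.26951
  Q(2)·log₂(Q(2)/P(2)) = 0.0905·log₂(0.0905/0.1255) = -0.04269
  Q(3)·log₂(Q(3)/P(3)) = 0.0777·log₂(0.0777/0.0667) = 0.01711
  Q(4)·log₂(Q(4)/P(4)) = 0.4896·log₂(0.4896/0.704) = -0.25654
  Q(5)·log₂(Q(5)/P(5)) = 0.0556·log₂(0.0556/0.0905) = -0.03908

D_KL(Q||P) = 1.26951 - 0.04269 + 0.01711 - 0.25654 - 0.03908 = 0.94831 ≈ 0.9483 bits

These are NOT equal (difference: 0.5302 bits). KL divergence is asymmetric: D_KL(P||Q) ≠ D_KL(Q||P) in general.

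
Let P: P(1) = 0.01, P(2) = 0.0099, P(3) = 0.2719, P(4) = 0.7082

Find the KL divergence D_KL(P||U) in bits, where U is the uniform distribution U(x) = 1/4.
1.0043 bits

U(i) = 1/4 for all i

D_KL(P||U) = Σ P(x) log₂(P(x) / (1/4))
           = Σ P(x) log₂(P(x)) + log₂(4)
           = log₂(4) - H(P)

H(P) = -Σ P(x) log₂(P(x)):
  -P(1)·log₂(P(1)) = -(0.01)·log₂(0.01) = 0.06644
  -P(2)·log₂(P(2)) = -(0.0099)·log₂(0.0099) = 0.06592
  -P(3)·log₂(P(3)) = -(0.2719)·log₂(0.2719) = 0.51086
  -P(4)·log₂(P(4)) = -(0.7082)·log₂(0.7082) = 0.35252
H(P) = 0.06644 + 0.06592 + 0.51086 + 0.35252 = 0.99574 bits

log₂(4) = 2.00000 bits

D_KL(P||U) = 2.00000 - 0.99574 = 1.00426 ≈ 1.0043 bits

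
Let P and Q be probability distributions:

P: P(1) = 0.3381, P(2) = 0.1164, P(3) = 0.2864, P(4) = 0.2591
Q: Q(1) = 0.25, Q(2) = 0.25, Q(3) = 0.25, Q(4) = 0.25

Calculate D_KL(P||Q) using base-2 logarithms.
0.0884 bits

D_KL(P||Q) = Σ P(x) log₂(P(x)/Q(x))

Computing term by term:
  P(1)·log₂(P(1)/Q(1)) = 0.3381·log₂(0.3381/0.25) = 0.14725
  P(2)·log₂(P(2)/Q(2)) = 0.1164·log₂(0.1164/0.25) = -0.12837
  P(3)·log₂(P(3)/Q(3)) = 0.2864·log₂(0.2864/0.25) = 0.05616
  P(4)·log₂(P(4)/Q(4)) = 0.2591·log₂(0.2591/0.25) = 0.01336

D_KL(P||Q) = 0.14725 - 0.12837 + 0.05616 + 0.01336 = 0.08840 ≈ 0.0884 bits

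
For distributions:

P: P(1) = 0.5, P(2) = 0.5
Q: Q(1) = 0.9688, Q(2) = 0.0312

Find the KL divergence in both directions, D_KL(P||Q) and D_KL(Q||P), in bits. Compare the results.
D_KL(P||Q) = 1.5240 bits, D_KL(Q||P) = 0.7996 bits. D_KL(P||Q) is larger than D_KL(Q||P) by 0.7244 bits; the two directions differ.

D_KL(P||Q) = Σ P(x) log₂(P(x)/Q(x))

Computing term by term:
  P(1)·log₂(P(1)/Q(1)) = 0.5·log₂(0.5/0.9688) = -0.47714
  P(2)·log₂(P(2)/Q(2)) = 0.5·log₂(0.5/0.0312) = 2.00116

D_KL(P||Q) = -0.47714 + 2.00116 = 1.52402 ≈ 1.5240 bits

D_KL(Q||P) = Σ Q(x) log₂(Q(x)/P(x))

Computing term by term:
  Q(1)·log₂(Q(1)/P(1)) = 0.9688·log₂(0.9688/0.5) = 0.92450
  Q(2)·log₂(Q(2)/P(2)) = 0.0312·log₂(0.0312/0.5) = -0.12487

D_KL(Q||P) = 0.92450 - 0.12487 = 0.79963 ≈ 0.7996 bits

These are NOT equal (difference: 0.7244 bits). KL divergence is asymmetric: D_KL(P||Q) ≠ D_KL(Q||P) in general.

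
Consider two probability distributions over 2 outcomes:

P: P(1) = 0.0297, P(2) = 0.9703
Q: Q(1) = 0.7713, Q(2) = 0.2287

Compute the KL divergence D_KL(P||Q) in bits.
1.8835 bits

D_KL(P||Q) = Σ P(x) log₂(P(x)/Q(x))

Computing term by term:
  P(1)·log₂(P(1)/Q(1)) = 0.0297·log₂(0.0297/0.7713) = -0.13955
  P(2)·log₂(P(2)/Q(2)) = 0.9703·log₂(0.9703/0.2287) = 2.02305

D_KL(P||Q) = -0.13955 + 2.02305 = 1.88350 ≈ 1.8835 bits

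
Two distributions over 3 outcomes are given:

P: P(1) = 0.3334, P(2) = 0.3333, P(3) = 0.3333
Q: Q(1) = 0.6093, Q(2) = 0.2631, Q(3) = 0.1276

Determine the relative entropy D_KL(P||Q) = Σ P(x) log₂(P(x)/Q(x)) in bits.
0.2854 bits

D_KL(P||Q) = Σ P(x) log₂(P(x)/Q(x))

Computing term by term:
  P(1)·log₂(P(1)/Q(1)) = 0.3334·log₂(0.3334/0.6093) = -0.29002
  P(2)·log₂(P(2)/Q(2)) = 0.3333·log₂(0.3333/0.2631) = 0.11373
  P(3)·log₂(P(3)/Q(3)) = 0.3333·log₂(0.3333/0.1276) = 0.46168

D_KL(P||Q) = -0.29002 + 0.11373 + 0.46168 = 0.28539 ≈ 0.2854 bits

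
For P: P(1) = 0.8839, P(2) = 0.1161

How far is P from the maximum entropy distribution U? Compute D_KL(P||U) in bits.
0.4820 bits

U(i) = 1/2 for all i

D_KL(P||U) = Σ P(x) log₂(P(x) / (1/2))
           = Σ P(x) log₂(P(x)) + log₂(2)
           = log₂(2) - H(P)

H(P) = -Σ P(x) log₂(P(x)):
  -P(1)·log₂(P(1)) = -(0.8839)·log₂(0.8839) = 0.15737
  -P(2)·log₂(P(2)) = -(0.1161)·log₂(0.1161) = 0.36067
H(P) = 0.15737 + 0.36067 = 0.51804 bits

log₂(2) = 1.00000 bits

D_KL(P||U) = 1.00000 - 0.51804 = 0.48196 ≈ 0.4820 bits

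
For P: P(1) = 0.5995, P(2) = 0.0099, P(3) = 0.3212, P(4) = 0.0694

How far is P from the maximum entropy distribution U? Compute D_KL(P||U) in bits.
0.6982 bits

U(i) = 1/4 for all i

D_KL(P||U) = Σ P(x) log₂(P(x) / (1/4))
           = Σ P(x) log₂(P(x)) + log₂(4)
           = log₂(4) - H(P)

H(P) = -Σ P(x) log₂(P(x)):
  -P(1)·log₂(P(1)) = -(0.5995)·log₂(0.5995) = 0.44253
  -P(2)·log₂(P(2)) = -(0.0099)·log₂(0.0099) = 0.06592
  -P(3)·log₂(P(3)) = -(0.3212)·log₂(0.3212) = 0.52627
  -P(4)·log₂(P(4)) = -(0.0694)·log₂(0.0694) = 0.26712
H(P) = 0.44253 + 0.06592 + 0.52627 + 0.26712 = 1.30184 bits

log₂(4) = 2.00000 bits

D_KL(P||U) = 2.00000 - 1.30184 = 0.69816 ≈ 0.6982 bits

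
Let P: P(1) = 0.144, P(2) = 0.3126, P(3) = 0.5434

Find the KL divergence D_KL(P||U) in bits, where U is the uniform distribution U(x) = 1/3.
0.1798 bits

U(i) = 1/3 for all i

D_KL(P||U) = Σ P(x) log₂(P(x) / (1/3))
           = Σ P(x) log₂(P(x)) + log₂(3)
           = log₂(3) - H(P)

H(P) = -Σ P(x) log₂(P(x)):
  -P(1)·log₂(P(1)) = -(0.144)·log₂(0.144) = 0.40260
  -P(2)·log₂(P(2)) = -(0.3126)·log₂(0.3126) = 0.52442
  -P(3)·log₂(P(3)) = -(0.5434)·log₂(0.5434) = 0.47815
H(P) = 0.40260 + 0.52442 + 0.47815 = 1.40517 bits

log₂(3) = 1.58496 bits

D_KL(P||U) = 1.58496 - 1.40517 = 0.17979 ≈ 0.1798 bits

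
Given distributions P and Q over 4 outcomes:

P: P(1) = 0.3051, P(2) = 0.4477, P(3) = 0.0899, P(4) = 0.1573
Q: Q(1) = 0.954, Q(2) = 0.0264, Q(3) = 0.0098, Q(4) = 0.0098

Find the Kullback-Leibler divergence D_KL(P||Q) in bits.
2.2439 bits

D_KL(P||Q) = Σ P(x) log₂(P(x)/Q(x))

Computing term by term:
  P(1)·log₂(P(1)/Q(1)) = 0.3051·log₂(0.3051/0.954) = -0.50180
  P(2)·log₂(P(2)/Q(2)) = 0.4477·log₂(0.4477/0.0264) = 1.82837
  P(3)·log₂(P(3)/Q(3)) = 0.0899·log₂(0.0899/0.0098) = 0.28745
  P(4)·log₂(P(4)/Q(4)) = 0.1573·log₂(0.1573/0.0098) = 0.62992

D_KL(P||Q) = -0.50180 + 1.82837 + 0.28745 + 0.62992 = 2.24394 ≈ 2.2439 bits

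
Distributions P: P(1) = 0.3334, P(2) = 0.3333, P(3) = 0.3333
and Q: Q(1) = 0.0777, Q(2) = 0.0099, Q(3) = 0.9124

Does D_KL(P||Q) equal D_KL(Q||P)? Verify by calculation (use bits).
D_KL(P||Q) = 1.9072 bits, D_KL(Q||P) = 1.1121 bits. No — D_KL(P||Q) ≠ D_KL(Q||P) for this pair.

D_KL(P||Q) = Σ P(x) log₂(P(x)/Q(x))

Computing term by term:
  P(1)·log₂(P(1)/Q(1)) = 0.3334·log₂(0.3334/0.0777) = 0.70056
  P(2)·log₂(P(2)/Q(2)) = 0.3333·log₂(0.3333/0.0099) = 1.69091
  P(3)·log₂(P(3)/Q(3)) = 0.3333·log₂(0.3333/0.9124) = -0.48423

D_KL(P||Q) = 0.70056 + 1.69091 - 0.48423 = 1.90724 ≈ 1.9072 bits

D_KL(Q||P) = Σ Q(x) log₂(Q(x)/P(x))

Computing term by term:
  Q(1)·log₂(Q(1)/P(1)) = 0.0777·log₂(0.0777/0.3334) = -0.16327
  Q(2)·log₂(Q(2)/P(2)) = 0.0099·log₂(0.0099/0.3333) = -0.05023
  Q(3)·log₂(Q(3)/P(3)) = 0.9124·log₂(0.9124/0.3333) = 1.32558

D_KL(Q||P) = -0.16327 - 0.05023 + 1.32558 = 1.11208 ≈ 1.1121 bits

These are NOT equal (difference: 0.7951 bits). KL divergence is asymmetric: D_KL(P||Q) ≠ D_KL(Q||P) in general.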